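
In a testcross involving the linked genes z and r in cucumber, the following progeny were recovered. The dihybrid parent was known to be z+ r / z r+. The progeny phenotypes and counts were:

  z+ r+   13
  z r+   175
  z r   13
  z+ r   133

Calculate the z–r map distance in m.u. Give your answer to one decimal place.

The recombinant classes are z+ r+ and z r: 13 + 13 = 26.
Recombination frequency = 26/334 = 0.0778 ≈ 7.8%, i.e. 7.8 m.u.

7.8 m.u.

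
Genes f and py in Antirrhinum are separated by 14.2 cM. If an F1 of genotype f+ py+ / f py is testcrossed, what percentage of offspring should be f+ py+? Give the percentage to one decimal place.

42.9%

A map distance of 14.2 cM corresponds to a recombination frequency of 0.142.
The F1 is f+ py+ / f py, so f+ py+ is a parental gamete class with expected frequency (1 − r)/2 = 0.858/2 = 0.4290.
That is 0.4290 = 42.9% of the progeny.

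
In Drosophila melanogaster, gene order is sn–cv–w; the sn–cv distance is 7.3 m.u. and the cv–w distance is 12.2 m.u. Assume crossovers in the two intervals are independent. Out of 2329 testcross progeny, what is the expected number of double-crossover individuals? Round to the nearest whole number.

21

Map distances give recombination frequencies of 0.073 and 0.122 for the two intervals.
With no interference, expected double-crossover frequency = 0.073 × 0.122 = 0.00891.
Expected number = 0.00891 × 2329 = 20.74 ≈ 21.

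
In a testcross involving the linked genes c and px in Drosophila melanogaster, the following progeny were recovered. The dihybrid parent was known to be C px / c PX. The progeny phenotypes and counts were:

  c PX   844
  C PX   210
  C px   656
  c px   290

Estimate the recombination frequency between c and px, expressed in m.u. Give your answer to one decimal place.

The recombinant classes are C PX and c px: 210 + 290 = 500.
Recombination frequency = 500/2000 = 0.2500 ≈ 25.0%, i.e. 25.0 m.u.

25.0 m.u.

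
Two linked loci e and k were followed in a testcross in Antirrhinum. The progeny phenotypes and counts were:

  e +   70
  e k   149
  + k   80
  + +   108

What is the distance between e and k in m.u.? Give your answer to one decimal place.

36.9 m.u.

The two most frequent classes, + + (108) and e k (149), are the parental types, so the F1 was + + / e k.
The recombinant classes are + k and e +: 80 + 70 = 150.
Recombination frequency = 150/407 = 0.3686 ≈ 36.9%, i.e. 36.9 m.u.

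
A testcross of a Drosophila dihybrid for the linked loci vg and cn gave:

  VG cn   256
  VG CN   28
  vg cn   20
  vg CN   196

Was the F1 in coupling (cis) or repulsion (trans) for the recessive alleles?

trans

The two most frequent classes are VG cn (256) and vg CN (196); these are the parental (non-recombinant) types.
So the F1 carried VG cn on one chromosome and vg CN on the other — the recessive alleles are on opposite chromosomes (trans / repulsion).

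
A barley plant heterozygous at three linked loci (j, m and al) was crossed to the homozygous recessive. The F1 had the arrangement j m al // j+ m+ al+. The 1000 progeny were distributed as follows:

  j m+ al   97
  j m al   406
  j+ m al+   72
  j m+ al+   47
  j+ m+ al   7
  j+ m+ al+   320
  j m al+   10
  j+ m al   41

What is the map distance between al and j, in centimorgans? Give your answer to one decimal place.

The two rarest classes, j m al+ and j+ m+ al, are the double crossovers. Comparing them with the parentals, only the al allele has switched, so al is the middle locus and the order is j – al – m.
Crossovers in the j–al interval produce the single-crossover classes j+ m al and j m+ al+ (41 + 47 = 88) plus the double crossovers (17).
RF(j–al) = (88 + 17) / 1000 = 105/1000 = 0.1050 → 10.5 centimorgans.

10.5 centimorgans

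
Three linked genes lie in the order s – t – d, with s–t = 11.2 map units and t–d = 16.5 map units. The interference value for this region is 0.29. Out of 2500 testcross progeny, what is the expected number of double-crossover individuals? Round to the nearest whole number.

Map distances give recombination frequencies of 0.112 and 0.165 for the two intervals.
With interference 0.29 (so coincidence = 0.71), expected double-crossover frequency = 0.112 × 0.165 × 0.71 = 0.01312.
Expected number = 0.01312 × 2500 = 32.80 ≈ 33.

33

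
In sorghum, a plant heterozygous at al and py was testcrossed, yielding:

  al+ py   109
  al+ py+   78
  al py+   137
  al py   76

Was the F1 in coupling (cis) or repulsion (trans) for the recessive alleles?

trans

The two most frequent classes are al+ py (109) and al py+ (137); these are the parental (non-recombinant) types.
So the F1 carried al+ py on one chromosome and al py+ on the other — the recessive alleles are on opposite chromosomes (trans / repulsion).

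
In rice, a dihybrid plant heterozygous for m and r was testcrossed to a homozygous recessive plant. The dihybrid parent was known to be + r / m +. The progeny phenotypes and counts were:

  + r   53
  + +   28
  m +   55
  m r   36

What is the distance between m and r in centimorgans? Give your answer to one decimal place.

37.2 centimorgans

The recombinant classes are + + and m r: 28 + 36 = 64.
Recombination frequency = 64/172 = 0.3721 ≈ 37.2%, i.e. 37.2 centimorgans.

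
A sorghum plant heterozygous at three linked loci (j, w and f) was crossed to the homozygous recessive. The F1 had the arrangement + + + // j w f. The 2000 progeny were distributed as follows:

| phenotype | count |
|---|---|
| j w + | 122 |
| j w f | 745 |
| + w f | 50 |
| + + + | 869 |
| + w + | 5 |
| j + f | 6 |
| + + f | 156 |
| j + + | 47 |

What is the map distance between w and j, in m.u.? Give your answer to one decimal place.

The two rarest classes, + w + and j + f, are the double crossovers. Comparing them with the parentals, only the w allele has switched, so w is the middle locus and the order is f – w – j.
Crossovers in the w–j interval produce the single-crossover classes j + + and + w f (47 + 50 = 97) plus the double crossovers (11).
RF(w–j) = (97 + 11) / 2000 = 108/2000 = 0.0540 → 5.4 m.u.

5.4 m.u.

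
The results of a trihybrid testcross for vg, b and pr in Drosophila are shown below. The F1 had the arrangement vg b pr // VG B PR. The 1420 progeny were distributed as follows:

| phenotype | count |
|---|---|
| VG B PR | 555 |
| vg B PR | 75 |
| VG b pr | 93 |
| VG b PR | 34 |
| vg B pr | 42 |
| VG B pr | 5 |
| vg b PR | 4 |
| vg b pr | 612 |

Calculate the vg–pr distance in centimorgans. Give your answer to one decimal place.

12.5 centimorgans

The two rarest classes, vg b PR and VG B pr, are the double crossovers. Comparing them with the parentals, only the pr allele has switched, so pr is the middle locus and the order is b – pr – vg.
Crossovers in the pr–vg interval produce the single-crossover classes VG b pr and vg B PR (93 + 75 = 168) plus the double crossovers (9).
RF(pr–vg) = (168 + 9) / 1420 = 177/1420 = 0.1246 → 12.5 centimorgans.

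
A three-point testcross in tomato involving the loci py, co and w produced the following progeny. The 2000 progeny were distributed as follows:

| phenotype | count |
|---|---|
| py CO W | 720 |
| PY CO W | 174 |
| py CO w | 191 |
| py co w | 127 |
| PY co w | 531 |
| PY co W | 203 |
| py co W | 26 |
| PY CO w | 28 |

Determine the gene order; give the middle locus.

The two most frequent reciprocal classes, PY co w and py CO W, are the parental types, so the F1 was PY co w / py CO W.
The two rarest classes, PY CO w and py co W, are the double crossovers. Comparing them with the parentals, only the co allele has switched, so co is the middle locus and the order is py – co – w.

co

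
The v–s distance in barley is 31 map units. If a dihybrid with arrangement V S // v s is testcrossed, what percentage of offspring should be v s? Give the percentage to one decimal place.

34.5%

A map distance of 31 map units corresponds to a recombination frequency of 0.310.
The F1 is V S / v s, so v s is a parental gamete class with expected frequency (1 − r)/2 = 0.690/2 = 0.3450.
That is 0.3450 = 34.5% of the progeny.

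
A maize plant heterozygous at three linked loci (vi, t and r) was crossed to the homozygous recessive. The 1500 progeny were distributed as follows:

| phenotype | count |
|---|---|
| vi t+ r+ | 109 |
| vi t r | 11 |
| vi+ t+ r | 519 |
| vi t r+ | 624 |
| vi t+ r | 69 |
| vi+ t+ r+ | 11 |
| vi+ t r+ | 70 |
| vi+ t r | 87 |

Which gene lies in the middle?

The two most frequent reciprocal classes, vi t r+ and vi+ t+ r, are the parental types, so the F1 was vi t r+ / vi+ t+ r.
The two rarest classes, vi t r and vi+ t+ r+, are the double crossovers. Comparing them with the parentals, only the r allele has switched, so r is the middle locus and the order is vi – r – t.

r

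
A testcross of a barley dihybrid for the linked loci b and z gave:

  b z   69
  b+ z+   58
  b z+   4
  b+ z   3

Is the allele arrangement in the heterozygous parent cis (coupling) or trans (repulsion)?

The two most frequent classes are b+ z+ (58) and b z (69); these are the parental (non-recombinant) types.
So the F1 carried b+ z+ on one chromosome and b z on the other — the recessive alleles are on the same chromosome (cis / coupling).

cis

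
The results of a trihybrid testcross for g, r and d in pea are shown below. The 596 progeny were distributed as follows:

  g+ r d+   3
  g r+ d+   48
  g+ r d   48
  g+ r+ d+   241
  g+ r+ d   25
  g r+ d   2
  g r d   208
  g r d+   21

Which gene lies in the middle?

r

The two most frequent reciprocal classes, g r d and g+ r+ d+, are the parental types, so the F1 was g r d / g+ r+ d+.
The two rarest classes, g r+ d and g+ r d+, are the double crossovers. Comparing them with the parentals, only the r allele has switched, so r is the middle locus and the order is d – r – g.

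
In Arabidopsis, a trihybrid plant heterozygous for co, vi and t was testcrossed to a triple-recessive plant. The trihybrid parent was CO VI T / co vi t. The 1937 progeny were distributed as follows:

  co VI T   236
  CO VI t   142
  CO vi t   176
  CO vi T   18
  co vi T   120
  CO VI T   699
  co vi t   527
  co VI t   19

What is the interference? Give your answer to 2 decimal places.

0.47

The two rarest classes, CO vi T and co VI t, are the double crossovers. Comparing them with the parentals, only the vi allele has switched, so vi is the middle locus and the order is t – vi – co.
t–vi: (262 + 37)/1937 = 0.1544; vi–co: (412 + 37)/1937 = 0.2318.
Expected DCO frequency = 0.1544 × 0.2318 ≈ 0.03579; observed = 37/1937 ≈ 0.01910.
Coefficient of coincidence = 0.01910/0.03579 ≈ 0.53; interference = 1 − 0.53 = 0.47.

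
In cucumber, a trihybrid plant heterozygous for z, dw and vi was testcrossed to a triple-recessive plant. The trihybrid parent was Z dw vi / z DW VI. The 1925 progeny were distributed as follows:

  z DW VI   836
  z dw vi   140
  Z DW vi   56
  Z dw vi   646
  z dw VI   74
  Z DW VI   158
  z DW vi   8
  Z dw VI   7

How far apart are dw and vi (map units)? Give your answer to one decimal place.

The two rarest classes, Z dw VI and z DW vi, are the double crossovers. Comparing them with the parentals, only the vi allele has switched, so vi is the middle locus and the order is z – vi – dw.
Crossovers in the vi–dw interval produce the single-crossover classes Z DW vi and z dw VI (56 + 74 = 130) plus the double crossovers (15).
RF(vi–dw) = (130 + 15) / 1925 = 145/1925 = 0.0753 → 7.5 map units.

7.5 map units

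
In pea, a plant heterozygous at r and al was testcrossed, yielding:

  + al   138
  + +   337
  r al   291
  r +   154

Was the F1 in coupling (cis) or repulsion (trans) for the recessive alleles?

cis

The two most frequent classes are + + (337) and r al (291); these are the parental (non-recombinant) types.
So the F1 carried + + on one chromosome and r al on the other — the recessive alleles are on the same chromosome (cis / coupling).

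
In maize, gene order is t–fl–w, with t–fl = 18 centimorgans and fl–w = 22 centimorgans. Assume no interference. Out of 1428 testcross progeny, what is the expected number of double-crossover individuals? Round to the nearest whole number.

57

Map distances give recombination frequencies of 0.180 and 0.220 for the two intervals.
With no interference, expected double-crossover frequency = 0.180 × 0.220 = 0.03960.
Expected number = 0.03960 × 1428 = 56.55 ≈ 57.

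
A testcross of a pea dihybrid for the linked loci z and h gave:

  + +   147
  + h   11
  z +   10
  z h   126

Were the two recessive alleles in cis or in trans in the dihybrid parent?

cis

The two most frequent classes are + + (147) and z h (126); these are the parental (non-recombinant) types.
So the F1 carried + + on one chromosome and z h on the other — the recessive alleles are on the same chromosome (cis / coupling).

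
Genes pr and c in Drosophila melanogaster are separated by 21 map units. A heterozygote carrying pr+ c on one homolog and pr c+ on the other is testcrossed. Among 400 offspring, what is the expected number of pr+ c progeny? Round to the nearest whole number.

A map distance of 21 map units corresponds to a recombination frequency of 0.210.
The F1 is pr+ c / pr c+, so pr+ c is a parental gamete class with expected frequency (1 − r)/2 = 0.790/2 = 0.3950.
Expected number = 0.3950 × 400 = 158.00 ≈ 158.

158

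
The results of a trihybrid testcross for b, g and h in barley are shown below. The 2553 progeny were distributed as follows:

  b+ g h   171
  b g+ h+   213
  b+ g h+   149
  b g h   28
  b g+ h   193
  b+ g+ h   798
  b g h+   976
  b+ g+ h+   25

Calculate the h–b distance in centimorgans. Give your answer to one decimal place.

The two most frequent reciprocal classes, b+ g+ h and b g h+, are the parental types, so the F1 was b+ g+ h / b g h+.
The two rarest classes, b+ g+ h+ and b g h, are the double crossovers. Comparing them with the parentals, only the h allele has switched, so h is the middle locus and the order is b – h – g.
Crossovers in the b–h interval produce the single-crossover classes b g+ h and b+ g h+ (193 + 149 = 342) plus the double crossovers (53).
RF(b–h) = (342 + 53) / 2553 = 395/2553 = 0.1547 → 15.5 centimorgans.

15.5 centimorgans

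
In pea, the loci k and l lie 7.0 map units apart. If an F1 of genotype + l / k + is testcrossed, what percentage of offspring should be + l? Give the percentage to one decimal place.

A map distance of 7.0 map units corresponds to a recombination frequency of 0.070.
The F1 is + l / k +, so + l is a parental gamete class with expected frequency (1 − r)/2 = 0.930/2 = 0.4650.
That is 0.4650 = 46.5% of the progeny.

46.5%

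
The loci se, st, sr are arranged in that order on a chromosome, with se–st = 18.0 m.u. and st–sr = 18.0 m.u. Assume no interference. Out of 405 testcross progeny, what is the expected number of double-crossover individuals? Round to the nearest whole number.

Map distances give recombination frequencies of 0.180 and 0.180 for the two intervals.
With no interference, expected double-crossover frequency = 0.180 × 0.180 = 0.03240.
Expected number = 0.03240 × 405 = 13.12 ≈ 13.

13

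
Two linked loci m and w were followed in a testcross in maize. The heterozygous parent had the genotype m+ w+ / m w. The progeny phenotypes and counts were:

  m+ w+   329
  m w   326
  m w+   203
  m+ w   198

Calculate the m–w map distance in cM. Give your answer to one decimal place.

38.0 cM

The recombinant classes are m+ w and m w+: 198 + 203 = 401.
Recombination frequency = 401/1056 = 0.3797 ≈ 38.0%, i.e. 38.0 cM.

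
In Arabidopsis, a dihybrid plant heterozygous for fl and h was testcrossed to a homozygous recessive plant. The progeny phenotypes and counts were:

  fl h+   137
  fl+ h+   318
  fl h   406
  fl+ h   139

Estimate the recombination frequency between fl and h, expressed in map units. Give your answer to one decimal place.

27.6 map units

The two most frequent classes, fl+ h+ (318) and fl h (406), are the parental types, so the F1 was fl+ h+ / fl h.
The recombinant classes are fl+ h and fl h+: 139 + 137 = 276.
Recombination frequency = 276/1000 = 0.2760 ≈ 27.6%, i.e. 27.6 map units.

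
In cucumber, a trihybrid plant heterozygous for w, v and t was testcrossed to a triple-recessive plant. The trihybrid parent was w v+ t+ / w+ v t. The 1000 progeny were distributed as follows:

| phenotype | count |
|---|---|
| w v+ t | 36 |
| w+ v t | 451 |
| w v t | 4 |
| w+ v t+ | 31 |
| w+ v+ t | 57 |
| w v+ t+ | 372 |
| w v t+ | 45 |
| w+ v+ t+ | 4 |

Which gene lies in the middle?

w

The two rarest classes, w+ v+ t+ and w v t, are the double crossovers. Comparing them with the parentals, only the w allele has switched, so w is the middle locus and the order is t – w – v.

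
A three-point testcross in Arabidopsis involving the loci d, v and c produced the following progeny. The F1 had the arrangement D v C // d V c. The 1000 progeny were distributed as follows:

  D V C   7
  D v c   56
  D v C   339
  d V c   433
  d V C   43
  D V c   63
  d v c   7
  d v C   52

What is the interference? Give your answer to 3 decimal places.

The two rarest classes, D V C and d v c, are the double crossovers. Comparing them with the parentals, only the v allele has switched, so v is the middle locus and the order is c – v – d.
c–v: (99 + 14)/1000 = 0.1130; v–d: (115 + 14)/1000 = 0.1290.
Expected DCO frequency = 0.1130 × 0.1290 ≈ 0.01458; observed = 14/1000 ≈ 0.01400.
Coefficient of coincidence = 0.01400/0.01458 ≈ 0.960; interference = 1 − 0.960 = 0.040.

0.040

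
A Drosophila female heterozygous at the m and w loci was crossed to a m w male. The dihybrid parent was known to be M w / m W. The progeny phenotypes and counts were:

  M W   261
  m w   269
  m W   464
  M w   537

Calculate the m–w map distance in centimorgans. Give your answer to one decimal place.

34.6 centimorgans

The recombinant classes are M W and m w: 261 + 269 = 530.
Recombination frequency = 530/1531 = 0.3462 ≈ 34.6%, i.e. 34.6 centimorgans.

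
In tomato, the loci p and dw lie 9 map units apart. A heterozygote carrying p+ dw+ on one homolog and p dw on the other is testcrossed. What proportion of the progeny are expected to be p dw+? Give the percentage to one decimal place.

4.5%

A map distance of 9 map units corresponds to a recombination frequency of 0.090.
The F1 is p+ dw+ / p dw, so p dw+ is a recombinant gamete class with expected frequency r/2 = 0.090/2 = 0.0450.
That is 0.0450 = 4.5% of the progeny.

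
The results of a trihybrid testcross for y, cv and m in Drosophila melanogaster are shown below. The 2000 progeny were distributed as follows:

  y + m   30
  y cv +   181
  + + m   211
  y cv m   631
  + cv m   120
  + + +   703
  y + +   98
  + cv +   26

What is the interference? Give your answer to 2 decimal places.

0.09

The two most frequent reciprocal classes, + + + and y cv m, are the parental types, so the F1 was + + + / y cv m.
The two rarest classes, + cv + and y + m, are the double crossovers. Comparing them with the parentals, only the cv allele has switched, so cv is the middle locus and the order is y – cv – m.
y–cv: (218 + 56)/2000 = 0.1370; cv–m: (392 + 56)/2000 = 0.2240.
Expected DCO frequency = 0.1370 × 0.2240 ≈ 0.03069; observed = 56/2000 ≈ 0.02800.
Coefficient of coincidence = 0.02800/0.03069 ≈ 0.91; interference = 1 − 0.91 = 0.09.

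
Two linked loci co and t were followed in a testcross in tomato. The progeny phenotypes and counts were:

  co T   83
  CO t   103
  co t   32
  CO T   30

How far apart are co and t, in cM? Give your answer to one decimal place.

The two most frequent classes, CO t (103) and co T (83), are the parental types, so the F1 was CO t / co T.
The recombinant classes are CO T and co t: 30 + 32 = 62.
Recombination frequency = 62/248 = 0.2500 ≈ 25.0%, i.e. 25.0 cM.

25.0 cM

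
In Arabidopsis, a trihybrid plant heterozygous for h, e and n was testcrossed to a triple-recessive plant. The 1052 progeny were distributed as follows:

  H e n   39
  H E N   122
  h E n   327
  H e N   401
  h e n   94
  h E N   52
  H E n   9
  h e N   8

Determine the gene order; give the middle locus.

h

The two most frequent reciprocal classes, h E n and H e N, are the parental types, so the F1 was h E n / H e N.
The two rarest classes, H E n and h e N, are the double crossovers. Comparing them with the parentals, only the h allele has switched, so h is the middle locus and the order is e – h – n.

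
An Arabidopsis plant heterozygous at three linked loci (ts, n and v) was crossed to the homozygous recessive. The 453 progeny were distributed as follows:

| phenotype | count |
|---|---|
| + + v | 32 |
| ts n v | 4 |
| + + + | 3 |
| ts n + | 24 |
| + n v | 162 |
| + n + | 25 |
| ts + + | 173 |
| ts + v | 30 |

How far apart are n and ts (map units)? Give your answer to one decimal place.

13.9 map units

The two most frequent reciprocal classes, + n v and ts + +, are the parental types, so the F1 was + n v / ts + +.
The two rarest classes, ts n v and + + +, are the double crossovers. Comparing them with the parentals, only the ts allele has switched, so ts is the middle locus and the order is n – ts – v.
Crossovers in the n–ts interval produce the single-crossover classes + + v and ts n + (32 + 24 = 56) plus the double crossovers (7).
RF(n–ts) = (56 + 7) / 453 = 63/453 = 0.1391 → 13.9 map units.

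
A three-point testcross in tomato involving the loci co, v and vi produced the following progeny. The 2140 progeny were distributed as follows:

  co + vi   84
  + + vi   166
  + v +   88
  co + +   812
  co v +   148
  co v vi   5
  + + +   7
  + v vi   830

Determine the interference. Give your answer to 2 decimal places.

0.57

The two most frequent reciprocal classes, + v vi and co + +, are the parental types, so the F1 was + v vi / co + +.
The two rarest classes, co v vi and + + +, are the double crossovers. Comparing them with the parentals, only the co allele has switched, so co is the middle locus and the order is v – co – vi.
v–co: (314 + 12)/2140 = 0.1523; co–vi: (172 + 12)/2140 = 0.0860.
Expected DCO frequency = 0.1523 × 0.0860 ≈ 0.01310; observed = 12/2140 ≈ 0.00561.
Coefficient of coincidence = 0.00561/0.01310 ≈ 0.43; interference = 1 − 0.43 = 0.57.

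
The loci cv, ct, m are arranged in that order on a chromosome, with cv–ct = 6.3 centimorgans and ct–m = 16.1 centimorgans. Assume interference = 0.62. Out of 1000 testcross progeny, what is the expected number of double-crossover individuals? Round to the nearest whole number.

4

Map distances give recombination frequencies of 0.063 and 0.161 for the two intervals.
With interference 0.62 (so coincidence = 0.38), expected double-crossover frequency = 0.063 × 0.161 × 0.38 = 0.00385.
Expected number = 0.00385 × 1000 = 3.85 ≈ 4.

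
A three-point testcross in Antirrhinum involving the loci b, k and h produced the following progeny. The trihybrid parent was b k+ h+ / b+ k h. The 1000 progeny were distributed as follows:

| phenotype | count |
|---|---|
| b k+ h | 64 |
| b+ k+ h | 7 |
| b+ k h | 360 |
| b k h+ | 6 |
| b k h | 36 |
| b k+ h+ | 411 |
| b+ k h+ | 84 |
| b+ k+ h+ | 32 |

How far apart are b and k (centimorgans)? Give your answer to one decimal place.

8.1 centimorgans

The two rarest classes, b k h+ and b+ k+ h, are the double crossovers. Comparing them with the parentals, only the k allele has switched, so k is the middle locus and the order is h – k – b.
Crossovers in the k–b interval produce the single-crossover classes b+ k+ h+ and b k h (32 + 36 = 68) plus the double crossovers (13).
RF(k–b) = (68 + 13) / 1000 = 81/1000 = 0.0810 → 8.1 centimorgans.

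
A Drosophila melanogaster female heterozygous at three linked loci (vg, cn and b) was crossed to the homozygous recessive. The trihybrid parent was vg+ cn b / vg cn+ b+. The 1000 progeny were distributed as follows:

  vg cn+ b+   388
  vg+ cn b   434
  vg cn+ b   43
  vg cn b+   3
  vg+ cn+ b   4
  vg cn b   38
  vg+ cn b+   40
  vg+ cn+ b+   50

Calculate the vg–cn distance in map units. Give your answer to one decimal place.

9.5 map units

The two rarest classes, vg+ cn+ b and vg cn b+, are the double crossovers. Comparing them with the parentals, only the cn allele has switched, so cn is the middle locus and the order is vg – cn – b.
Crossovers in the vg–cn interval produce the single-crossover classes vg cn b and vg+ cn+ b+ (38 + 50 = 88) plus the double crossovers (7).
RF(vg–cn) = (88 + 7) / 1000 = 95/1000 = 0.0950 → 9.5 map units.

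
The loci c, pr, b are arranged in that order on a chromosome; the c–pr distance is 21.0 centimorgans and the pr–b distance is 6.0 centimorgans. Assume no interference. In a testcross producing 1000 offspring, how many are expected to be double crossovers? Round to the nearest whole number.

Map distances give recombination frequencies of 0.210 and 0.060 for the two intervals.
With no interference, expected double-crossover frequency = 0.210 × 0.060 = 0.01260.
Expected number = 0.01260 × 1000 = 12.60 ≈ 13.

13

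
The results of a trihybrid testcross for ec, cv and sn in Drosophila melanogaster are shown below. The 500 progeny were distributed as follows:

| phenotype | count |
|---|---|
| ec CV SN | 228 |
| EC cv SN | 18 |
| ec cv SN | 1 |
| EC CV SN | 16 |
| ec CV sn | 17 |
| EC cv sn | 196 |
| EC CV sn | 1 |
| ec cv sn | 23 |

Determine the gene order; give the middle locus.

The two most frequent reciprocal classes, ec CV SN and EC cv sn, are the parental types, so the F1 was ec CV SN / EC cv sn.
The two rarest classes, ec cv SN and EC CV sn, are the double crossovers. Comparing them with the parentals, only the cv allele has switched, so cv is the middle locus and the order is ec – cv – sn.

cv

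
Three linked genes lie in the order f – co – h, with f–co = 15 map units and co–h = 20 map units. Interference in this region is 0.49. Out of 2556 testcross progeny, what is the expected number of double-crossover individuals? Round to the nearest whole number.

Map distances give recombination frequencies of 0.150 and 0.200 for the two intervals.
With interference 0.49 (so coincidence = 0.51), expected double-crossover frequency = 0.150 × 0.200 × 0.51 = 0.01530.
Expected number = 0.01530 × 2556 = 39.11 ≈ 39.

39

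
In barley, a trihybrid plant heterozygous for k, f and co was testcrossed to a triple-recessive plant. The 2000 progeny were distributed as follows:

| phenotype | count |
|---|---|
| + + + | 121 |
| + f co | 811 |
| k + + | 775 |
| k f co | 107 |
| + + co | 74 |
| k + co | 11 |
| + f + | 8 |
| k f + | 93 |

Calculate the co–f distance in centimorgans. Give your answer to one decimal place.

The two most frequent reciprocal classes, + f co and k + +, are the parental types, so the F1 was + f co / k + +.
The two rarest classes, + f + and k + co, are the double crossovers. Comparing them with the parentals, only the co allele has switched, so co is the middle locus and the order is k – co – f.
Crossovers in the co–f interval produce the single-crossover classes + + co and k f + (74 + 93 = 167) plus the double crossovers (19).
RF(co–f) = (167 + 19) / 2000 = 186/2000 = 0.0930 → 9.3 centimorgans.

9.3 centimorgans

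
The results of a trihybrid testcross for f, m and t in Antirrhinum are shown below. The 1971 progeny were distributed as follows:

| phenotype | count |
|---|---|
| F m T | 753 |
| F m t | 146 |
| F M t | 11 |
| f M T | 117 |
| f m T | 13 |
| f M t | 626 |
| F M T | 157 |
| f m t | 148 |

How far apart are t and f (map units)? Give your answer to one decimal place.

14.6 map units

The two most frequent reciprocal classes, F m T and f M t, are the parental types, so the F1 was F m T / f M t.
The two rarest classes, f m T and F M t, are the double crossovers. Comparing them with the parentals, only the f allele has switched, so f is the middle locus and the order is m – f – t.
Crossovers in the f–t interval produce the single-crossover classes F m t and f M T (146 + 117 = 263) plus the double crossovers (24).
RF(f–t) = (263 + 24) / 1971 = 287/1971 = 0.1456 → 14.6 map units.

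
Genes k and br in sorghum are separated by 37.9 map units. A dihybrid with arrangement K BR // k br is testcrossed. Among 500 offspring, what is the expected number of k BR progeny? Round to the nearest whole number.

95

A map distance of 37.9 map units corresponds to a recombination frequency of 0.379.
The F1 is K BR / k br, so k BR is a recombinant gamete class with expected frequency r/2 = 0.379/2 = 0.1895.
Expected number = 0.1895 × 500 = 94.75 ≈ 95.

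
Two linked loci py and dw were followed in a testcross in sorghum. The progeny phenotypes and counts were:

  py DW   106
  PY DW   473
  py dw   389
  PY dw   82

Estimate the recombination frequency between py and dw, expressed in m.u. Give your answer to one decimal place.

The two most frequent classes, PY DW (473) and py dw (389), are the parental types, so the F1 was PY DW / py dw.
The recombinant classes are PY dw and py DW: 82 + 106 = 188.
Recombination frequency = 188/1050 = 0.1790 ≈ 17.9%, i.e. 17.9 m.u.

17.9 m.u.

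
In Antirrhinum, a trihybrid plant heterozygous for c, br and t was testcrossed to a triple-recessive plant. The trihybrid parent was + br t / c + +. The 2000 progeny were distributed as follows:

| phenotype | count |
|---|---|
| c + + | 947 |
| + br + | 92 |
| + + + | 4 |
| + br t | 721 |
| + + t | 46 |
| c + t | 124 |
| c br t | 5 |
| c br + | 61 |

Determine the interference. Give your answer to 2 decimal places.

0.31

The two rarest classes, c br t and + + +, are the double crossovers. Comparing them with the parentals, only the c allele has switched, so c is the middle locus and the order is br – c – t.
br–c: (107 + 9)/2000 = 0.0580; c–t: (216 + 9)/2000 = 0.1125.
Expected DCO frequency = 0.0580 × 0.1125 ≈ 0.00653; observed = 9/2000 ≈ 0.00450.
Coefficient of coincidence = 0.00450/0.00653 ≈ 0.69; interference = 1 − 0.69 = 0.31.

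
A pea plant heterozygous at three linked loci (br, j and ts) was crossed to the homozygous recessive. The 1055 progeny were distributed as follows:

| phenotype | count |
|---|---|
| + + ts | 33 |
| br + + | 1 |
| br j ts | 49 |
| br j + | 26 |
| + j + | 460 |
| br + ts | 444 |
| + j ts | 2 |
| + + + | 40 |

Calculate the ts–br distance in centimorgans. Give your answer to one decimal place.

5.9 centimorgans

The two most frequent reciprocal classes, + j + and br + ts, are the parental types, so the F1 was + j + / br + ts.
The two rarest classes, + j ts and br + +, are the double crossovers. Comparing them with the parentals, only the ts allele has switched, so ts is the middle locus and the order is br – ts – j.
Crossovers in the br–ts interval produce the single-crossover classes br j + and + + ts (26 + 33 = 59) plus the double crossovers (3).
RF(br–ts) = (59 + 3) / 1055 = 62/1055 = 0.0588 → 5.9 centimorgans.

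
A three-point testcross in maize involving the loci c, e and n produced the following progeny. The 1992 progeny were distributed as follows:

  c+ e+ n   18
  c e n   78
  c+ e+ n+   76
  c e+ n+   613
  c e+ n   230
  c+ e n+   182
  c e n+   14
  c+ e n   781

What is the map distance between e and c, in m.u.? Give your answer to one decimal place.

9.3 m.u.

The two most frequent reciprocal classes, c+ e n and c e+ n+, are the parental types, so the F1 was c+ e n / c e+ n+.
The two rarest classes, c+ e+ n and c e n+, are the double crossovers. Comparing them with the parentals, only the e allele has switched, so e is the middle locus and the order is c – e – n.
Crossovers in the c–e interval produce the single-crossover classes c e n and c+ e+ n+ (78 + 76 = 154) plus the double crossovers (32).
RF(c–e) = (154 + 32) / 1992 = 186/1992 = 0.0934 → 9.3 m.u.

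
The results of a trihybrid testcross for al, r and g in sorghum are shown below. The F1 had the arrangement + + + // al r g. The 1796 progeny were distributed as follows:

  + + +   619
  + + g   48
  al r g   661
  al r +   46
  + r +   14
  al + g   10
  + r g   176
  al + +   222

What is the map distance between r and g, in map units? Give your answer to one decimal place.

The two rarest classes, + r + and al + g, are the double crossovers. Comparing them with the parentals, only the r allele has switched, so r is the middle locus and the order is g – r – al.
Crossovers in the g–r interval produce the single-crossover classes + + g and al r + (48 + 46 = 94) plus the double crossovers (24).
RF(g–r) = (94 + 24) / 1796 = 118/1796 = 0.0657 → 6.6 map units.

6.6 map units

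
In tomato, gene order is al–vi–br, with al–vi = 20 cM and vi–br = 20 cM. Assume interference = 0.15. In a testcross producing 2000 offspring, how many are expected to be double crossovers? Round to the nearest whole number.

Map distances give recombination frequencies of 0.200 and 0.200 for the two intervals.
With interference 0.15 (so coincidence = 0.85), expected double-crossover frequency = 0.200 × 0.200 × 0.85 = 0.03400.
Expected number = 0.03400 × 2000 = 68.00 ≈ 68.

68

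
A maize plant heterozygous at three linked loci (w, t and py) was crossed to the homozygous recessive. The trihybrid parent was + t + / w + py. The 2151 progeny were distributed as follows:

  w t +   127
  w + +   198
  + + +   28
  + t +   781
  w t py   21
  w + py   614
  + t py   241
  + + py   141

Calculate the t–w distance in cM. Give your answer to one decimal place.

14.7 cM

The two rarest classes, + + + and w t py, are the double crossovers. Comparing them with the parentals, only the t allele has switched, so t is the middle locus and the order is w – t – py.
Crossovers in the w–t interval produce the single-crossover classes w t + and + + py (127 + 141 = 268) plus the double crossovers (49).
RF(w–t) = (268 + 49) / 2151 = 317/2151 = 0.1474 → 14.7 cM.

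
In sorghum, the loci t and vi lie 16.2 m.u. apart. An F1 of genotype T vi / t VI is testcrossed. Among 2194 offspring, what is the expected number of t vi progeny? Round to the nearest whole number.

178

A map distance of 16.2 m.u. corresponds to a recombination frequency of 0.162.
The F1 is T vi / t VI, so t vi is a recombinant gamete class with expected frequency r/2 = 0.162/2 = 0.0810.
Expected number = 0.0810 × 2194 = 177.71 ≈ 178.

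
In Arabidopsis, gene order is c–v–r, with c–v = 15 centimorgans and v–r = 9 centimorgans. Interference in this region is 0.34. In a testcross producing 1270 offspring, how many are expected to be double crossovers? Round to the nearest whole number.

11

Map distances give recombination frequencies of 0.150 and 0.090 for the two intervals.
With interference 0.34 (so coincidence = 0.66), expected double-crossover frequency = 0.150 × 0.090 × 0.66 = 0.00891.
Expected number = 0.00891 × 1270 = 11.32 ≈ 11.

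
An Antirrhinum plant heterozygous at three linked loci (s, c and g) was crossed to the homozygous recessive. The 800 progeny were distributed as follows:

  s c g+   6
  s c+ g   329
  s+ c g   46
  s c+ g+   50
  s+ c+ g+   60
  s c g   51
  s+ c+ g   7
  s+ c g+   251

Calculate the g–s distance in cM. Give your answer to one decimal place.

The two most frequent reciprocal classes, s+ c g+ and s c+ g, are the parental types, so the F1 was s+ c g+ / s c+ g.
The two rarest classes, s c g+ and s+ c+ g, are the double crossovers. Comparing them with the parentals, only the s allele has switched, so s is the middle locus and the order is c – s – g.
Crossovers in the s–g interval produce the single-crossover classes s+ c g and s c+ g+ (46 + 50 = 96) plus the double crossovers (13).
RF(s–g) = (96 + 13) / 800 = 109/800 = 0.1363 → 13.6 cM.

13.6 cM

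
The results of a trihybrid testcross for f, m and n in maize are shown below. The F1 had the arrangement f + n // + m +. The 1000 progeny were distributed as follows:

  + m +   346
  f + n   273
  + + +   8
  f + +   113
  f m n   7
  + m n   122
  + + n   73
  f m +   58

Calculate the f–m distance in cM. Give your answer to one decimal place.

14.6 cM

The two rarest classes, f m n and + + +, are the double crossovers. Comparing them with the parentals, only the m allele has switched, so m is the middle locus and the order is f – m – n.
Crossovers in the f–m interval produce the single-crossover classes + + n and f m + (73 + 58 = 131) plus the double crossovers (15).
RF(f–m) = (131 + 15) / 1000 = 146/1000 = 0.1460 → 14.6 cM.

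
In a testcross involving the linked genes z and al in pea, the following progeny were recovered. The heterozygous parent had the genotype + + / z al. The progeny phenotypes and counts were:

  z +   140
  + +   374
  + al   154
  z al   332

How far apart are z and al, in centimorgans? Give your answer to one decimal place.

29.4 centimorgans

The recombinant classes are + al and z +: 154 + 140 = 294.
Recombination frequency = 294/1000 = 0.2940 ≈ 29.4%, i.e. 29.4 centimorgans.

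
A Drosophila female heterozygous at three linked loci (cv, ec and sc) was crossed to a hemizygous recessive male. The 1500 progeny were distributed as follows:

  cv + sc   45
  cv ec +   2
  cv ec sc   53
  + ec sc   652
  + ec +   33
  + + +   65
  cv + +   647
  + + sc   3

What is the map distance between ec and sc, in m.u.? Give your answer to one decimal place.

5.5 m.u.

The two most frequent reciprocal classes, cv + + and + ec sc, are the parental types, so the F1 was cv + + / + ec sc.
The two rarest classes, cv ec + and + + sc, are the double crossovers. Comparing them with the parentals, only the ec allele has switched, so ec is the middle locus and the order is sc – ec – cv.
Crossovers in the sc–ec interval produce the single-crossover classes cv + sc and + ec + (45 + 33 = 78) plus the double crossovers (5).
RF(sc–ec) = (78 + 5) / 1500 = 83/1500 = 0.0553 → 5.5 m.u.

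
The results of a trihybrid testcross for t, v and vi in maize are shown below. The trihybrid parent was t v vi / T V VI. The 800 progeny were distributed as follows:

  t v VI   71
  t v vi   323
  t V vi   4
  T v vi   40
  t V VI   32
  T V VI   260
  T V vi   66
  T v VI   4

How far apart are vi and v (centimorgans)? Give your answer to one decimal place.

The two rarest classes, t V vi and T v VI, are the double crossovers. Comparing them with the parentals, only the v allele has switched, so v is the middle locus and the order is vi – v – t.
Crossovers in the vi–v interval produce the single-crossover classes t v VI and T V vi (71 + 66 = 137) plus the double crossovers (8).
RF(vi–v) = (137 + 8) / 800 = 145/800 = 0.1812 → 18.1 centimorgans.

18.1 centimorgans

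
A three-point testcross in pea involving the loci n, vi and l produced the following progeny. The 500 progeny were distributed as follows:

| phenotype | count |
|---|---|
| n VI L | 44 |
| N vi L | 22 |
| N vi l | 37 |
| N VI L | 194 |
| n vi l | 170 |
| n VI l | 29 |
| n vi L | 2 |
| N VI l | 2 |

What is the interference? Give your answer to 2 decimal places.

The two most frequent reciprocal classes, N VI L and n vi l, are the parental types, so the F1 was N VI L / n vi l.
The two rarest classes, N VI l and n vi L, are the double crossovers. Comparing them with the parentals, only the l allele has switched, so l is the middle locus and the order is n – l – vi.
n–l: (81 + 4)/500 = 0.1700; l–vi: (51 + 4)/500 = 0.1100.
Expected DCO frequency = 0.1700 × 0.1100 ≈ 0.01870; observed = 4/500 ≈ 0.00800.
Coefficient of coincidence = 0.00800/0.01870 ≈ 0.43; interference = 1 − 0.43 = 0.57.

0.57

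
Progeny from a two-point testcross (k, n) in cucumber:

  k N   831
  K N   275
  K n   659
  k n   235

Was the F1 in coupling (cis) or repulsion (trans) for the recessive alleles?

The two most frequent classes are K n (659) and k N (831); these are the parental (non-recombinant) types.
So the F1 carried K n on one chromosome and k N on the other — the recessive alleles are on opposite chromosomes (trans / repulsion).

trans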